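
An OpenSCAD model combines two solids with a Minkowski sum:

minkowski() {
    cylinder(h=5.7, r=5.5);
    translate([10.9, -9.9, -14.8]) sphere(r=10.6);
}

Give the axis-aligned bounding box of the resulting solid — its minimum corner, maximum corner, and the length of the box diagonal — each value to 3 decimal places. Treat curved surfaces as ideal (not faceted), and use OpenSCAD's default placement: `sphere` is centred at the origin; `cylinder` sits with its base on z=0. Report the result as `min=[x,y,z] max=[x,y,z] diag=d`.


A = translate([10.9, -9.9, -14.8]) sphere(r=10.6) → bbox [0.3,-20.5,-25.4] .. [21.5,0.7,-4.2]
B = cylinder(h=5.7, r=5.5) → bbox [-5.5,-5.5,0] .. [5.5,5.5,5.7]
lo = A.lo+B.lo = [0.3-5.5, -20.5-5.5, -25.4+0] = [-5.200,-26.000,-25.400]
hi = A.hi+B.hi = [21.5+5.5, 0.7+5.5, -4.2+5.7] = [27.000,6.200,1.500]
diag = √(32.2²+32.2²+26.9²) = √2797.29 = 52.889

min=[-5.200,-26.000,-25.400] max=[27.000,6.200,1.500] diag=52.889


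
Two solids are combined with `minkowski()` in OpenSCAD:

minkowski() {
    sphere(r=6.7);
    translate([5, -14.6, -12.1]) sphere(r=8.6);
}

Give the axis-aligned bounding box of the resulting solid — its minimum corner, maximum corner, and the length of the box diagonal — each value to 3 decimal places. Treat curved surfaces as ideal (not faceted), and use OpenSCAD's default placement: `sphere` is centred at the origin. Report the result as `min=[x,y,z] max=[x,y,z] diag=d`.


A = translate([5, -14.6, -12.1]) sphere(r=8.6) → bbox [-3.6,-23.2,-20.7] .. [13.6,-6,-3.5]
B = sphere(r=6.7) → bbox [-6.7,-6.7,-6.7] .. [6.7,6.7,6.7]
lo = A.lo+B.lo = [-3.6-6.7, -23.2-6.7, -20.7-6.7] = [-10.300,-29.900,-27.400]
hi = A.hi+B.hi = [13.6+6.7, -6+6.7, -3.5+6.7] = [20.300,0.700,3.200]
diag = √(30.6²+30.6²+30.6²) = √2809.08 = 53.001

min=[-10.300,-29.900,-27.400] max=[20.300,0.700,3.200] diag=53.001


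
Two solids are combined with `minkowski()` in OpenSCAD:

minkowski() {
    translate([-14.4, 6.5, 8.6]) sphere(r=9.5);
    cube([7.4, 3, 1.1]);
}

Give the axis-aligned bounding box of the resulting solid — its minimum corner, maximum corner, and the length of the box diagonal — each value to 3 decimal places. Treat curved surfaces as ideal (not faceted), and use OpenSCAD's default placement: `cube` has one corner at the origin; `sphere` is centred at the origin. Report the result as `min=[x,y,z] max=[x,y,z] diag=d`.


A = translate([-14.4, 6.5, 8.6]) sphere(r=9.5) → bbox [-23.9,-3,-0.9] .. [-4.9,16,18.1]
B = cube([7.4, 3, 1.1]) → bbox [0,0,0] .. [7.4,3,1.1]
lo = A.lo+B.lo = [-23.9+0, -3+0, -0.9+0] = [-23.900,-3.000,-0.900]
hi = A.hi+B.hi = [-4.9+7.4, 16+3, 18.1+1.1] = [2.500,19.000,19.200]
diag = √(26.4²+22²+20.1²) = √1584.97 = 39.812

min=[-23.900,-3.000,-0.900] max=[2.500,19.000,19.200] diag=39.812


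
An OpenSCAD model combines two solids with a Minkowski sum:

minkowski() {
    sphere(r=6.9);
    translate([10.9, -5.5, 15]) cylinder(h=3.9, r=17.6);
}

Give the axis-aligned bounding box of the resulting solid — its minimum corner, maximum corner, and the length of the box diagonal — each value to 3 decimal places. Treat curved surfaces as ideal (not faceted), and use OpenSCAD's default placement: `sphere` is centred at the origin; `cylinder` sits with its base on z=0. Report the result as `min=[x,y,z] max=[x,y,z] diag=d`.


min=[-13.600,-30.000,8.100] max=[35.400,19.000,25.800] diag=71.521

A = translate([10.9, -5.5, 15]) cylinder(h=3.9, r=17.6) → bbox [-6.7,-23.1,15] .. [28.5,12.1,18.9]
B = sphere(r=6.9) → bbox [-6.9,-6.9,-6.9] .. [6.9,6.9,6.9]
lo = A.lo+B.lo = [-6.7-6.9, -23.1-6.9, 15-6.9] = [-13.600,-30.000,8.100]
hi = A.hi+B.hi = [28.5+6.9, 12.1+6.9, 18.9+6.9] = [35.400,19.000,25.800]
diag = √(49²+49²+17.7²) = √5115.29 = 71.521


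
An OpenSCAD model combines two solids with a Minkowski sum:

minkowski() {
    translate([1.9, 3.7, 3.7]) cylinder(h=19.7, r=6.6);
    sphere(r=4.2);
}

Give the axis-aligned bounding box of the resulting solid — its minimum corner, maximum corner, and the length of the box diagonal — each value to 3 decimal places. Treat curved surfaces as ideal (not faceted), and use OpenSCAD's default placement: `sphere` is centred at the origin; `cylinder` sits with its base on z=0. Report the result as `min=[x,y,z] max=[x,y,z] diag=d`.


min=[-8.900,-7.100,-0.500] max=[12.700,14.500,27.600] diag=41.506

A = translate([1.9, 3.7, 3.7]) cylinder(h=19.7, r=6.6) → bbox [-4.7,-2.9,3.7] .. [8.5,10.3,23.4]
B = sphere(r=4.2) → bbox [-4.2,-4.2,-4.2] .. [4.2,4.2,4.2]
lo = A.lo+B.lo = [-4.7-4.2, -2.9-4.2, 3.7-4.2] = [-8.900,-7.100,-0.500]
hi = A.hi+B.hi = [8.5+4.2, 10.3+4.2, 23.4+4.2] = [12.700,14.500,27.600]
diag = √(21.6²+21.6²+28.1²) = √1722.73 = 41.506


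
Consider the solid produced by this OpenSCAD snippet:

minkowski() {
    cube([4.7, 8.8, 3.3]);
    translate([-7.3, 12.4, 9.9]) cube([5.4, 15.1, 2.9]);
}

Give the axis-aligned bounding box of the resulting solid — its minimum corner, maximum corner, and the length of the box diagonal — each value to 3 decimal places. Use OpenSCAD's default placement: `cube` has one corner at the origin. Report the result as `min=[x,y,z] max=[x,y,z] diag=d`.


A = translate([-7.3, 12.4, 9.9]) cube([5.4, 15.1, 2.9]) → bbox [-7.3,12.4,9.9] .. [-1.9,27.5,12.8]
B = cube([4.7, 8.8, 3.3]) → bbox [0,0,0] .. [4.7,8.8,3.3]
lo = A.lo+B.lo = [-7.3+0, 12.4+0, 9.9+0] = [-7.300,12.400,9.900]
hi = A.hi+B.hi = [-1.9+4.7, 27.5+8.8, 12.8+3.3] = [2.800,36.300,16.100]
diag = √(10.1²+23.9²+6.2²) = √711.66 = 26.677

min=[-7.300,12.400,9.900] max=[2.800,36.300,16.100] diag=26.677


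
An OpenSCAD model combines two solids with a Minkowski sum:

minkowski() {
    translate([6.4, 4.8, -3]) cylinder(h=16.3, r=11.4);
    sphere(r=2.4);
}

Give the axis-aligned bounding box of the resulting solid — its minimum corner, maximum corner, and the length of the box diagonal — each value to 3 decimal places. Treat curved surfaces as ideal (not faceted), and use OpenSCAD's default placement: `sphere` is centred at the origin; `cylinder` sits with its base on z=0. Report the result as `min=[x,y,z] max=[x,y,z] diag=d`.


A = translate([6.4, 4.8, -3]) cylinder(h=16.3, r=11.4) → bbox [-5,-6.6,-3] .. [17.8,16.2,13.3]
B = sphere(r=2.4) → bbox [-2.4,-2.4,-2.4] .. [2.4,2.4,2.4]
lo = A.lo+B.lo = [-5-2.4, -6.6-2.4, -3-2.4] = [-7.400,-9.000,-5.400]
hi = A.hi+B.hi = [17.8+2.4, 16.2+2.4, 13.3+2.4] = [20.200,18.600,15.700]
diag = √(27.6²+27.6²+21.1²) = √1968.73 = 44.370

min=[-7.400,-9.000,-5.400] max=[20.200,18.600,15.700] diag=44.370


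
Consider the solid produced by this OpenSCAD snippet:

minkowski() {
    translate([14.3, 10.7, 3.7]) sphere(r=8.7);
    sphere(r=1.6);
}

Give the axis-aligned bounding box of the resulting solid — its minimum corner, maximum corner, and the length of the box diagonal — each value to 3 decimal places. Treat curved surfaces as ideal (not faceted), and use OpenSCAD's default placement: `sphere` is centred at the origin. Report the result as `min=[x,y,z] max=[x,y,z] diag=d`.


min=[4.000,0.400,-6.600] max=[24.600,21.000,14.000] diag=35.680

A = translate([14.3, 10.7, 3.7]) sphere(r=8.7) → bbox [5.6,2,-5] .. [23,19.4,12.4]
B = sphere(r=1.6) → bbox [-1.6,-1.6,-1.6] .. [1.6,1.6,1.6]
lo = A.lo+B.lo = [5.6-1.6, 2-1.6, -5-1.6] = [4.000,0.400,-6.600]
hi = A.hi+B.hi = [23+1.6, 19.4+1.6, 12.4+1.6] = [24.600,21.000,14.000]
diag = √(20.6²+20.6²+20.6²) = √1273.08 = 35.680


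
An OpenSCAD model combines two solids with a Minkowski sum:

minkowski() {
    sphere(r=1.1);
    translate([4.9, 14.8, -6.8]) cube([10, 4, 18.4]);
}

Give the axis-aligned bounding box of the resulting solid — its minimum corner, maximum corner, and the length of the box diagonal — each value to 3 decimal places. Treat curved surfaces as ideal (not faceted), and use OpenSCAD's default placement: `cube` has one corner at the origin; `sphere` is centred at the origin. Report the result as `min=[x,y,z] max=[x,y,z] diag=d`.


A = translate([4.9, 14.8, -6.8]) cube([10, 4, 18.4]) → bbox [4.9,14.8,-6.8] .. [14.9,18.8,11.6]
B = sphere(r=1.1) → bbox [-1.1,-1.1,-1.1] .. [1.1,1.1,1.1]
lo = A.lo+B.lo = [4.9-1.1, 14.8-1.1, -6.8-1.1] = [3.800,13.700,-7.900]
hi = A.hi+B.hi = [14.9+1.1, 18.8+1.1, 11.6+1.1] = [16.000,19.900,12.700]
diag = √(12.2²+6.2²+20.6²) = √611.64 = 24.731

min=[3.800,13.700,-7.900] max=[16.000,19.900,12.700] diag=24.731


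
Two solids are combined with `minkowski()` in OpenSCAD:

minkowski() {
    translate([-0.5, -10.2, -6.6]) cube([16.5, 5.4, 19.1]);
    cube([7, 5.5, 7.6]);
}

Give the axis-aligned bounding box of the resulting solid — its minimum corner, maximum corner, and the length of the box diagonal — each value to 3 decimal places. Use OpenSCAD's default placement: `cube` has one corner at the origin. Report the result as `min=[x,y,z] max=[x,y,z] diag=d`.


A = translate([-0.5, -10.2, -6.6]) cube([16.5, 5.4, 19.1]) → bbox [-0.5,-10.2,-6.6] .. [16,-4.8,12.5]
B = cube([7, 5.5, 7.6]) → bbox [0,0,0] .. [7,5.5,7.6]
lo = A.lo+B.lo = [-0.5+0, -10.2+0, -6.6+0] = [-0.500,-10.200,-6.600]
hi = A.hi+B.hi = [16+7, -4.8+5.5, 12.5+7.6] = [23.000,0.700,20.100]
diag = √(23.5²+10.9²+26.7²) = √1383.95 = 37.201

min=[-0.500,-10.200,-6.600] max=[23.000,0.700,20.100] diag=37.201


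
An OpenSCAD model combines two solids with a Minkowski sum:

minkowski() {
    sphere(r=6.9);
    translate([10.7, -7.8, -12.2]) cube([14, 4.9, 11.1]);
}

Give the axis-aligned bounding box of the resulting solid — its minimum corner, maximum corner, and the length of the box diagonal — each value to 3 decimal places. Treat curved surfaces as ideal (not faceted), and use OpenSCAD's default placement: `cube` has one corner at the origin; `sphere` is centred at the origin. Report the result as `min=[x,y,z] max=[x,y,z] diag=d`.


min=[3.800,-14.700,-19.100] max=[31.600,4.000,5.800] diag=41.744

A = translate([10.7, -7.8, -12.2]) cube([14, 4.9, 11.1]) → bbox [10.7,-7.8,-12.2] .. [24.7,-2.9,-1.1]
B = sphere(r=6.9) → bbox [-6.9,-6.9,-6.9] .. [6.9,6.9,6.9]
lo = A.lo+B.lo = [10.7-6.9, -7.8-6.9, -12.2-6.9] = [3.800,-14.700,-19.100]
hi = A.hi+B.hi = [24.7+6.9, -2.9+6.9, -1.1+6.9] = [31.600,4.000,5.800]
diag = √(27.8²+18.7²+24.9²) = √1742.54 = 41.744


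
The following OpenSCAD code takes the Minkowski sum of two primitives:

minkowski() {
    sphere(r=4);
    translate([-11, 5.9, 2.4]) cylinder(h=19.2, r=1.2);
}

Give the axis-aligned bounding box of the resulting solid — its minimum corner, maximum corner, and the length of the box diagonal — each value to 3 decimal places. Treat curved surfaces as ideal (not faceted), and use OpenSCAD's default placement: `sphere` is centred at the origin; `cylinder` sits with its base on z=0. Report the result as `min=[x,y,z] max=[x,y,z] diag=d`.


min=[-16.200,0.700,-1.600] max=[-5.800,11.100,25.600] diag=30.922

A = translate([-11, 5.9, 2.4]) cylinder(h=19.2, r=1.2) → bbox [-12.2,4.7,2.4] .. [-9.8,7.1,21.6]
B = sphere(r=4) → bbox [-4,-4,-4] .. [4,4,4]
lo = A.lo+B.lo = [-12.2-4, 4.7-4, 2.4-4] = [-16.200,0.700,-1.600]
hi = A.hi+B.hi = [-9.8+4, 7.1+4, 21.6+4] = [-5.800,11.100,25.600]
diag = √(10.4²+10.4²+27.2²) = √956.16 = 30.922


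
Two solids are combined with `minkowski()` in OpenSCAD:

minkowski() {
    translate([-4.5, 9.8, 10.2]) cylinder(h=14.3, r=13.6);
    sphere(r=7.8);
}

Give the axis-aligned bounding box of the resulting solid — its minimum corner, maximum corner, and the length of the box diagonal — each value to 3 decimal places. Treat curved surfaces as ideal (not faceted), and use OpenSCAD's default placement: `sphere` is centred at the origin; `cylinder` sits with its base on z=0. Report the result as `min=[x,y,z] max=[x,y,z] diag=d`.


A = translate([-4.5, 9.8, 10.2]) cylinder(h=14.3, r=13.6) → bbox [-18.1,-3.8,10.2] .. [9.1,23.4,24.5]
B = sphere(r=7.8) → bbox [-7.8,-7.8,-7.8] .. [7.8,7.8,7.8]
lo = A.lo+B.lo = [-18.1-7.8, -3.8-7.8, 10.2-7.8] = [-25.900,-11.600,2.400]
hi = A.hi+B.hi = [9.1+7.8, 23.4+7.8, 24.5+7.8] = [16.900,31.200,32.300]
diag = √(42.8²+42.8²+29.9²) = √4557.69 = 67.511

min=[-25.900,-11.600,2.400] max=[16.900,31.200,32.300] diag=67.511


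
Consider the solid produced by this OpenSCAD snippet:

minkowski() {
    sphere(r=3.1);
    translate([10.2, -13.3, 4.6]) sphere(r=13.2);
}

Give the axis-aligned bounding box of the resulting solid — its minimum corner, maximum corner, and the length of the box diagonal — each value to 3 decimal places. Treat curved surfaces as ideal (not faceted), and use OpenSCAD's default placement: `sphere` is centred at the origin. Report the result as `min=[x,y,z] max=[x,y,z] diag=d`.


A = translate([10.2, -13.3, 4.6]) sphere(r=13.2) → bbox [-3,-26.5,-8.6] .. [23.4,-0.1,17.8]
B = sphere(r=3.1) → bbox [-3.1,-3.1,-3.1] .. [3.1,3.1,3.1]
lo = A.lo+B.lo = [-3-3.1, -26.5-3.1, -8.6-3.1] = [-6.100,-29.600,-11.700]
hi = A.hi+B.hi = [23.4+3.1, -0.1+3.1, 17.8+3.1] = [26.500,3.000,20.900]
diag = √(32.6²+32.6²+32.6²) = √3188.28 = 56.465

min=[-6.100,-29.600,-11.700] max=[26.500,3.000,20.900] diag=56.465


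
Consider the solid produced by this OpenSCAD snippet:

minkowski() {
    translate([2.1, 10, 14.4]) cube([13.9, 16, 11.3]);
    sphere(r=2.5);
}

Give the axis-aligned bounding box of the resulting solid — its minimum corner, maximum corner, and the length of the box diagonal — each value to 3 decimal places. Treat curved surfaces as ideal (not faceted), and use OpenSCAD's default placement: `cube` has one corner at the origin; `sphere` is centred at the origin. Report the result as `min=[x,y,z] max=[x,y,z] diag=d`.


min=[-0.400,7.500,11.900] max=[18.500,28.500,28.200] diag=32.617

A = translate([2.1, 10, 14.4]) cube([13.9, 16, 11.3]) → bbox [2.1,10,14.4] .. [16,26,25.7]
B = sphere(r=2.5) → bbox [-2.5,-2.5,-2.5] .. [2.5,2.5,2.5]
lo = A.lo+B.lo = [2.1-2.5, 10-2.5, 14.4-2.5] = [-0.400,7.500,11.900]
hi = A.hi+B.hi = [16+2.5, 26+2.5, 25.7+2.5] = [18.500,28.500,28.200]
diag = √(18.9²+21²+16.3²) = √1063.9 = 32.617


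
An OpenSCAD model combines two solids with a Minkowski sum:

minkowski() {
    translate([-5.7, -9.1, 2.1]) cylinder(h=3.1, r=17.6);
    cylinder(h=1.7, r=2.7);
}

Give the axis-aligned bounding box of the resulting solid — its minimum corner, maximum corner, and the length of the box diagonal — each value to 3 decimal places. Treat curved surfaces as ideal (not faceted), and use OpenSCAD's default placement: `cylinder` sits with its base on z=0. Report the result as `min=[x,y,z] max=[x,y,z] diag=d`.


min=[-26.000,-29.400,2.100] max=[14.600,11.200,6.900] diag=57.617

A = translate([-5.7, -9.1, 2.1]) cylinder(h=3.1, r=17.6) → bbox [-23.3,-26.7,2.1] .. [11.9,8.5,5.2]
B = cylinder(h=1.7, r=2.7) → bbox [-2.7,-2.7,0] .. [2.7,2.7,1.7]
lo = A.lo+B.lo = [-23.3-2.7, -26.7-2.7, 2.1+0] = [-26.000,-29.400,2.100]
hi = A.hi+B.hi = [11.9+2.7, 8.5+2.7, 5.2+1.7] = [14.600,11.200,6.900]
diag = √(40.6²+40.6²+4.8²) = √3319.76 = 57.617


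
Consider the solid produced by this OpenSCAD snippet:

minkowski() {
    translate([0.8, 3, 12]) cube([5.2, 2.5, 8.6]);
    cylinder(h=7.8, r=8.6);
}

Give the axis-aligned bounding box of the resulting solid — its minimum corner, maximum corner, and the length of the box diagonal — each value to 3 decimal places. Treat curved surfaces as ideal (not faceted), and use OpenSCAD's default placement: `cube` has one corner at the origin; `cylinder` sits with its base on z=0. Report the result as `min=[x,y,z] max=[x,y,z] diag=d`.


A = translate([0.8, 3, 12]) cube([5.2, 2.5, 8.6]) → bbox [0.8,3,12] .. [6,5.5,20.6]
B = cylinder(h=7.8, r=8.6) → bbox [-8.6,-8.6,0] .. [8.6,8.6,7.8]
lo = A.lo+B.lo = [0.8-8.6, 3-8.6, 12+0] = [-7.800,-5.600,12.000]
hi = A.hi+B.hi = [6+8.6, 5.5+8.6, 20.6+7.8] = [14.600,14.100,28.400]
diag = √(22.4²+19.7²+16.4²) = √1158.81 = 34.041

min=[-7.800,-5.600,12.000] max=[14.600,14.100,28.400] diag=34.041


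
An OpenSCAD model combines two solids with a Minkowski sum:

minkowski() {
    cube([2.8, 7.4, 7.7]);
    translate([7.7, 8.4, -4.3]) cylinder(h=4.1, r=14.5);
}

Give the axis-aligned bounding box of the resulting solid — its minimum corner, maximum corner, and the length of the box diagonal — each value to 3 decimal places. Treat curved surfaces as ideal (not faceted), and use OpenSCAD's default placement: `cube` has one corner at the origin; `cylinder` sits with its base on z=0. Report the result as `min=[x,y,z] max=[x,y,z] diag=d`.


A = translate([7.7, 8.4, -4.3]) cylinder(h=4.1, r=14.5) → bbox [-6.8,-6.1,-4.3] .. [22.2,22.9,-0.2]
B = cube([2.8, 7.4, 7.7]) → bbox [0,0,0] .. [2.8,7.4,7.7]
lo = A.lo+B.lo = [-6.8+0, -6.1+0, -4.3+0] = [-6.800,-6.100,-4.300]
hi = A.hi+B.hi = [22.2+2.8, 22.9+7.4, -0.2+7.7] = [25.000,30.300,7.500]
diag = √(31.8²+36.4²+11.8²) = √2475.44 = 49.754

min=[-6.800,-6.100,-4.300] max=[25.000,30.300,7.500] diag=49.754


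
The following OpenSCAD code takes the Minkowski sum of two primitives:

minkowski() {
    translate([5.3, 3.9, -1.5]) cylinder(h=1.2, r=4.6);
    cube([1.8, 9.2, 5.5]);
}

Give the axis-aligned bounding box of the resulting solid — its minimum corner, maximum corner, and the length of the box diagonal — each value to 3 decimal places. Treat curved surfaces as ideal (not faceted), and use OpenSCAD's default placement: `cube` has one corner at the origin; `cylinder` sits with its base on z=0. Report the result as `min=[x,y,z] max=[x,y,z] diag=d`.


min=[0.700,-0.700,-1.500] max=[11.700,17.700,5.200] diag=22.460

A = translate([5.3, 3.9, -1.5]) cylinder(h=1.2, r=4.6) → bbox [0.7,-0.7,-1.5] .. [9.9,8.5,-0.3]
B = cube([1.8, 9.2, 5.5]) → bbox [0,0,0] .. [1.8,9.2,5.5]
lo = A.lo+B.lo = [0.7+0, -0.7+0, -1.5+0] = [0.700,-0.700,-1.500]
hi = A.hi+B.hi = [9.9+1.8, 8.5+9.2, -0.3+5.5] = [11.700,17.700,5.200]
diag = √(11²+18.4²+6.7²) = √504.45 = 22.460


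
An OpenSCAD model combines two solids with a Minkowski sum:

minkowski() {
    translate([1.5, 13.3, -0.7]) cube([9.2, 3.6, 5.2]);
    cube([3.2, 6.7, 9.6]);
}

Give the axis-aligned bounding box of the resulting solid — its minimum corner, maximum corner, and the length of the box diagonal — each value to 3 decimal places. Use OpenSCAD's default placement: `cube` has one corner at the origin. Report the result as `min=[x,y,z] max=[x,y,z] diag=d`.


A = translate([1.5, 13.3, -0.7]) cube([9.2, 3.6, 5.2]) → bbox [1.5,13.3,-0.7] .. [10.7,16.9,4.5]
B = cube([3.2, 6.7, 9.6]) → bbox [0,0,0] .. [3.2,6.7,9.6]
lo = A.lo+B.lo = [1.5+0, 13.3+0, -0.7+0] = [1.500,13.300,-0.700]
hi = A.hi+B.hi = [10.7+3.2, 16.9+6.7, 4.5+9.6] = [13.900,23.600,14.100]
diag = √(12.4²+10.3²+14.8²) = √478.89 = 21.884

min=[1.500,13.300,-0.700] max=[13.900,23.600,14.100] diag=21.884


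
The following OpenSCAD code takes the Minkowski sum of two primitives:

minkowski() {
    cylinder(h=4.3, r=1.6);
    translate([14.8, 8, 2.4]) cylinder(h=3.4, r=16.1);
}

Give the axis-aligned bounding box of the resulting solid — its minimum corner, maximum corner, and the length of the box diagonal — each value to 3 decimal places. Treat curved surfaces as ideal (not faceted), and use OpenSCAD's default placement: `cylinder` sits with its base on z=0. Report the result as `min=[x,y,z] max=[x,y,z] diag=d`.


A = translate([14.8, 8, 2.4]) cylinder(h=3.4, r=16.1) → bbox [-1.3,-8.1,2.4] .. [30.9,24.1,5.8]
B = cylinder(h=4.3, r=1.6) → bbox [-1.6,-1.6,0] .. [1.6,1.6,4.3]
lo = A.lo+B.lo = [-1.3-1.6, -8.1-1.6, 2.4+0] = [-2.900,-9.700,2.400]
hi = A.hi+B.hi = [30.9+1.6, 24.1+1.6, 5.8+4.3] = [32.500,25.700,10.100]
diag = √(35.4²+35.4²+7.7²) = √2565.61 = 50.652

min=[-2.900,-9.700,2.400] max=[32.500,25.700,10.100] diag=50.652


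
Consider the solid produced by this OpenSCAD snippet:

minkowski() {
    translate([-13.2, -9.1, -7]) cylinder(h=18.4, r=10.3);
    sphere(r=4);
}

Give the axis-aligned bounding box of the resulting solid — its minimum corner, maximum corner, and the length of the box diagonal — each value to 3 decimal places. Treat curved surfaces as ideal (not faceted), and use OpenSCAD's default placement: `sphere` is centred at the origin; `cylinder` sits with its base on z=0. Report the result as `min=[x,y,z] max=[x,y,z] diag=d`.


min=[-27.500,-23.400,-11.000] max=[1.100,5.200,15.400] diag=48.300

A = translate([-13.2, -9.1, -7]) cylinder(h=18.4, r=10.3) → bbox [-23.5,-19.4,-7] .. [-2.9,1.2,11.4]
B = sphere(r=4) → bbox [-4,-4,-4] .. [4,4,4]
lo = A.lo+B.lo = [-23.5-4, -19.4-4, -7-4] = [-27.500,-23.400,-11.000]
hi = A.hi+B.hi = [-2.9+4, 1.2+4, 11.4+4] = [1.100,5.200,15.400]
diag = √(28.6²+28.6²+26.4²) = √2332.88 = 48.300


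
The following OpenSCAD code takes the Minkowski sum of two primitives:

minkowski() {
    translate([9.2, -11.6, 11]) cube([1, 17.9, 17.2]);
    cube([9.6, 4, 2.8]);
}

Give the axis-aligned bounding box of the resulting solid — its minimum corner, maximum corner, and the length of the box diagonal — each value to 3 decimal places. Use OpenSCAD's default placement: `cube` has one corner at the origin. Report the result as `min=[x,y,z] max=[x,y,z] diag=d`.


A = translate([9.2, -11.6, 11]) cube([1, 17.9, 17.2]) → bbox [9.2,-11.6,11] .. [10.2,6.3,28.2]
B = cube([9.6, 4, 2.8]) → bbox [0,0,0] .. [9.6,4,2.8]
lo = A.lo+B.lo = [9.2+0, -11.6+0, 11+0] = [9.200,-11.600,11.000]
hi = A.hi+B.hi = [10.2+9.6, 6.3+4, 28.2+2.8] = [19.800,10.300,31.000]
diag = √(10.6²+21.9²+20²) = √991.97 = 31.496

min=[9.200,-11.600,11.000] max=[19.800,10.300,31.000] diag=31.496


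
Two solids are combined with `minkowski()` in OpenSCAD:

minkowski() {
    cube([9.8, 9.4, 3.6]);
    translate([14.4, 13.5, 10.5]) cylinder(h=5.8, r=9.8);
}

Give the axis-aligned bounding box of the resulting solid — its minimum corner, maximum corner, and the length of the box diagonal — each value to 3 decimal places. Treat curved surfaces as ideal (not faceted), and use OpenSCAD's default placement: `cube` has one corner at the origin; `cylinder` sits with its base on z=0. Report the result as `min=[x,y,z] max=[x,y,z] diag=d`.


A = translate([14.4, 13.5, 10.5]) cylinder(h=5.8, r=9.8) → bbox [4.6,3.7,10.5] .. [24.2,23.3,16.3]
B = cube([9.8, 9.4, 3.6]) → bbox [0,0,0] .. [9.8,9.4,3.6]
lo = A.lo+B.lo = [4.6+0, 3.7+0, 10.5+0] = [4.600,3.700,10.500]
hi = A.hi+B.hi = [24.2+9.8, 23.3+9.4, 16.3+3.6] = [34.000,32.700,19.900]
diag = √(29.4²+29²+9.4²) = √1793.72 = 42.352

min=[4.600,3.700,10.500] max=[34.000,32.700,19.900] diag=42.352


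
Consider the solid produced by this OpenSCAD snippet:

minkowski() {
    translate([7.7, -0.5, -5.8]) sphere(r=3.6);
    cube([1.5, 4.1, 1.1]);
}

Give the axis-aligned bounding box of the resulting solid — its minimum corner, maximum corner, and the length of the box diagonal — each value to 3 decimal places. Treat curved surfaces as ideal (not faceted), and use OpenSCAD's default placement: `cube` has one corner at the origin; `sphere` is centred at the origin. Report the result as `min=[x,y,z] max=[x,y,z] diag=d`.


A = translate([7.7, -0.5, -5.8]) sphere(r=3.6) → bbox [4.1,-4.1,-9.4] .. [11.3,3.1,-2.2]
B = cube([1.5, 4.1, 1.1]) → bbox [0,0,0] .. [1.5,4.1,1.1]
lo = A.lo+B.lo = [4.1+0, -4.1+0, -9.4+0] = [4.100,-4.100,-9.400]
hi = A.hi+B.hi = [11.3+1.5, 3.1+4.1, -2.2+1.1] = [12.800,7.200,-1.100]
diag = √(8.7²+11.3²+8.3²) = √272.27 = 16.501

min=[4.100,-4.100,-9.400] max=[12.800,7.200,-1.100] diag=16.501


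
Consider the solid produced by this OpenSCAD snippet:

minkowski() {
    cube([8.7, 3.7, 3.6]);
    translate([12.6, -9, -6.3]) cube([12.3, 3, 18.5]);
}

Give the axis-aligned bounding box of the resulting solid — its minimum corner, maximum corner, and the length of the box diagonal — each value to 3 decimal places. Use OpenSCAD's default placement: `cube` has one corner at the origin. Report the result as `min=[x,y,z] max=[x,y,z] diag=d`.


min=[12.600,-9.000,-6.300] max=[33.600,-2.300,15.800] diag=31.214

A = translate([12.6, -9, -6.3]) cube([12.3, 3, 18.5]) → bbox [12.6,-9,-6.3] .. [24.9,-6,12.2]
B = cube([8.7, 3.7, 3.6]) → bbox [0,0,0] .. [8.7,3.7,3.6]
lo = A.lo+B.lo = [12.6+0, -9+0, -6.3+0] = [12.600,-9.000,-6.300]
hi = A.hi+B.hi = [24.9+8.7, -6+3.7, 12.2+3.6] = [33.600,-2.300,15.800]
diag = √(21²+6.7²+22.1²) = √974.3 = 31.214


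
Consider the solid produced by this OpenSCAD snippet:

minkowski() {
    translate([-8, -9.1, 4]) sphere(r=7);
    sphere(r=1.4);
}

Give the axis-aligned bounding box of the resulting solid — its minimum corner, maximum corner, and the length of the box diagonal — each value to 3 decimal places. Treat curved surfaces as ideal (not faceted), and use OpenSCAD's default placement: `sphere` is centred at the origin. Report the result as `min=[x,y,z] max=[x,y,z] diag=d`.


min=[-16.400,-17.500,-4.400] max=[0.400,-0.700,12.400] diag=29.098

A = translate([-8, -9.1, 4]) sphere(r=7) → bbox [-15,-16.1,-3] .. [-1,-2.1,11]
B = sphere(r=1.4) → bbox [-1.4,-1.4,-1.4] .. [1.4,1.4,1.4]
lo = A.lo+B.lo = [-15-1.4, -16.1-1.4, -3-1.4] = [-16.400,-17.500,-4.400]
hi = A.hi+B.hi = [-1+1.4, -2.1+1.4, 11+1.4] = [0.400,-0.700,12.400]
diag = √(16.8²+16.8²+16.8²) = √846.72 = 29.098


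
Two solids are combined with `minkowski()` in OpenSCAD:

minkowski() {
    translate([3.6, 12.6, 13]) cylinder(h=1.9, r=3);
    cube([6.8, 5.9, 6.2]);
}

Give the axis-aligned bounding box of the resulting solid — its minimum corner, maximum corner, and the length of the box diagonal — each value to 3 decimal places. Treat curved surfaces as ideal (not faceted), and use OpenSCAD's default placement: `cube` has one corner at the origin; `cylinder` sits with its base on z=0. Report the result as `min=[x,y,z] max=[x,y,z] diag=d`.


A = translate([3.6, 12.6, 13]) cylinder(h=1.9, r=3) → bbox [0.6,9.6,13] .. [6.6,15.6,14.9]
B = cube([6.8, 5.9, 6.2]) → bbox [0,0,0] .. [6.8,5.9,6.2]
lo = A.lo+B.lo = [0.6+0, 9.6+0, 13+0] = [0.600,9.600,13.000]
hi = A.hi+B.hi = [6.6+6.8, 15.6+5.9, 14.9+6.2] = [13.400,21.500,21.100]
diag = √(12.8²+11.9²+8.1²) = √371.06 = 19.263

min=[0.600,9.600,13.000] max=[13.400,21.500,21.100] diag=19.263


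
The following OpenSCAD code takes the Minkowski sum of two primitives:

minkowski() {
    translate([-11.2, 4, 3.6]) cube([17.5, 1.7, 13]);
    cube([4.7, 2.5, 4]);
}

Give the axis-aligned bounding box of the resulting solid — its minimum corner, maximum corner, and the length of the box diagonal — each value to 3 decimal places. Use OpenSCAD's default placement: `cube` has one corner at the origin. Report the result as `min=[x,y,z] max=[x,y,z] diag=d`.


min=[-11.200,4.000,3.600] max=[11.000,8.200,20.600] diag=28.275

A = translate([-11.2, 4, 3.6]) cube([17.5, 1.7, 13]) → bbox [-11.2,4,3.6] .. [6.3,5.7,16.6]
B = cube([4.7, 2.5, 4]) → bbox [0,0,0] .. [4.7,2.5,4]
lo = A.lo+B.lo = [-11.2+0, 4+0, 3.6+0] = [-11.200,4.000,3.600]
hi = A.hi+B.hi = [6.3+4.7, 5.7+2.5, 16.6+4] = [11.000,8.200,20.600]
diag = √(22.2²+4.2²+17²) = √799.48 = 28.275


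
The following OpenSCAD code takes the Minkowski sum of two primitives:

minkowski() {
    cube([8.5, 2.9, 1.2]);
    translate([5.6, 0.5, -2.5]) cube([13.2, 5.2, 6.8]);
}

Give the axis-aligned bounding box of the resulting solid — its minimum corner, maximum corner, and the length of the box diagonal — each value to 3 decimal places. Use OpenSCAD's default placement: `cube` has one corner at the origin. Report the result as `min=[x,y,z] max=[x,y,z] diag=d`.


A = translate([5.6, 0.5, -2.5]) cube([13.2, 5.2, 6.8]) → bbox [5.6,0.5,-2.5] .. [18.8,5.7,4.3]
B = cube([8.5, 2.9, 1.2]) → bbox [0,0,0] .. [8.5,2.9,1.2]
lo = A.lo+B.lo = [5.6+0, 0.5+0, -2.5+0] = [5.600,0.500,-2.500]
hi = A.hi+B.hi = [18.8+8.5, 5.7+2.9, 4.3+1.2] = [27.300,8.600,5.500]
diag = √(21.7²+8.1²+8²) = √600.5 = 24.505

min=[5.600,0.500,-2.500] max=[27.300,8.600,5.500] diag=24.505


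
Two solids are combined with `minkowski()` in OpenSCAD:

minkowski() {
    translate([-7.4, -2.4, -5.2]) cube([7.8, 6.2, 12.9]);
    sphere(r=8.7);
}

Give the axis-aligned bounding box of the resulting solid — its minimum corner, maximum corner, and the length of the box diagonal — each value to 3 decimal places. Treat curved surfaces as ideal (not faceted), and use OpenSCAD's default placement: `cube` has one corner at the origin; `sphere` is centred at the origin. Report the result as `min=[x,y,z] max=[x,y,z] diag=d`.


A = translate([-7.4, -2.4, -5.2]) cube([7.8, 6.2, 12.9]) → bbox [-7.4,-2.4,-5.2] .. [0.4,3.8,7.7]
B = sphere(r=8.7) → bbox [-8.7,-8.7,-8.7] .. [8.7,8.7,8.7]
lo = A.lo+B.lo = [-7.4-8.7, -2.4-8.7, -5.2-8.7] = [-16.100,-11.100,-13.900]
hi = A.hi+B.hi = [0.4+8.7, 3.8+8.7, 7.7+8.7] = [9.100,12.500,16.400]
diag = √(25.2²+23.6²+30.3²) = √2110.09 = 45.936

min=[-16.100,-11.100,-13.900] max=[9.100,12.500,16.400] diag=45.936


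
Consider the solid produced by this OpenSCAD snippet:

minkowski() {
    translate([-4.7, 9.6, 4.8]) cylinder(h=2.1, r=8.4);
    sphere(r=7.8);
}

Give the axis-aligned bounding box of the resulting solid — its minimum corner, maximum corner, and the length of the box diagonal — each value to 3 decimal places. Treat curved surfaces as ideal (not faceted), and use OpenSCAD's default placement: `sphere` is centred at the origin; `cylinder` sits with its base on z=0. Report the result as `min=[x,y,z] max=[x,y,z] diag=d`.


A = translate([-4.7, 9.6, 4.8]) cylinder(h=2.1, r=8.4) → bbox [-13.1,1.2,4.8] .. [3.7,18,6.9]
B = sphere(r=7.8) → bbox [-7.8,-7.8,-7.8] .. [7.8,7.8,7.8]
lo = A.lo+B.lo = [-13.1-7.8, 1.2-7.8, 4.8-7.8] = [-20.900,-6.600,-3.000]
hi = A.hi+B.hi = [3.7+7.8, 18+7.8, 6.9+7.8] = [11.500,25.800,14.700]
diag = √(32.4²+32.4²+17.7²) = √2412.81 = 49.120

min=[-20.900,-6.600,-3.000] max=[11.500,25.800,14.700] diag=49.120


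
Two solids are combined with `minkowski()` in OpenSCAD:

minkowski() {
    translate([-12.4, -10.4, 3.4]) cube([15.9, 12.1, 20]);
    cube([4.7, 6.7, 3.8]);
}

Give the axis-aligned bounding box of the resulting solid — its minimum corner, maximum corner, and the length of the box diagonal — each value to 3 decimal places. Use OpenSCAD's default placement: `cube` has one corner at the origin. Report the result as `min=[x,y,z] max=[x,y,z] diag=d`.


A = translate([-12.4, -10.4, 3.4]) cube([15.9, 12.1, 20]) → bbox [-12.4,-10.4,3.4] .. [3.5,1.7,23.4]
B = cube([4.7, 6.7, 3.8]) → bbox [0,0,0] .. [4.7,6.7,3.8]
lo = A.lo+B.lo = [-12.4+0, -10.4+0, 3.4+0] = [-12.400,-10.400,3.400]
hi = A.hi+B.hi = [3.5+4.7, 1.7+6.7, 23.4+3.8] = [8.200,8.400,27.200]
diag = √(20.6²+18.8²+23.8²) = √1344.24 = 36.664

min=[-12.400,-10.400,3.400] max=[8.200,8.400,27.200] diag=36.664


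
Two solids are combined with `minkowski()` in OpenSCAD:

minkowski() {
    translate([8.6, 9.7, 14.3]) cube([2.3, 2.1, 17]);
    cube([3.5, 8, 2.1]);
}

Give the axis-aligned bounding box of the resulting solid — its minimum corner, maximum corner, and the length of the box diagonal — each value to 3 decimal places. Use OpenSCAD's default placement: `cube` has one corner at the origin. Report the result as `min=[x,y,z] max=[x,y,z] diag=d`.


min=[8.600,9.700,14.300] max=[14.400,19.800,33.400] diag=22.371

A = translate([8.6, 9.7, 14.3]) cube([2.3, 2.1, 17]) → bbox [8.6,9.7,14.3] .. [10.9,11.8,31.3]
B = cube([3.5, 8, 2.1]) → bbox [0,0,0] .. [3.5,8,2.1]
lo = A.lo+B.lo = [8.6+0, 9.7+0, 14.3+0] = [8.600,9.700,14.300]
hi = A.hi+B.hi = [10.9+3.5, 11.8+8, 31.3+2.1] = [14.400,19.800,33.400]
diag = √(5.8²+10.1²+19.1²) = √500.46 = 22.371


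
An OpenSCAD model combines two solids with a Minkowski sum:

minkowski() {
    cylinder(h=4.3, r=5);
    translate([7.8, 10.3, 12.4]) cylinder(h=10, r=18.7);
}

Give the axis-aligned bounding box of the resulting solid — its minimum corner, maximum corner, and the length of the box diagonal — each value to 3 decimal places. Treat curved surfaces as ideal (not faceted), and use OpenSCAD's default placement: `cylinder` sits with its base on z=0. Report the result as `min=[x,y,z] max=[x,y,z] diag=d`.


min=[-15.900,-13.400,12.400] max=[31.500,34.000,26.700] diag=68.542

A = translate([7.8, 10.3, 12.4]) cylinder(h=10, r=18.7) → bbox [-10.9,-8.4,12.4] .. [26.5,29,22.4]
B = cylinder(h=4.3, r=5) → bbox [-5,-5,0] .. [5,5,4.3]
lo = A.lo+B.lo = [-10.9-5, -8.4-5, 12.4+0] = [-15.900,-13.400,12.400]
hi = A.hi+B.hi = [26.5+5, 29+5, 22.4+4.3] = [31.500,34.000,26.700]
diag = √(47.4²+47.4²+14.3²) = √4698.01 = 68.542


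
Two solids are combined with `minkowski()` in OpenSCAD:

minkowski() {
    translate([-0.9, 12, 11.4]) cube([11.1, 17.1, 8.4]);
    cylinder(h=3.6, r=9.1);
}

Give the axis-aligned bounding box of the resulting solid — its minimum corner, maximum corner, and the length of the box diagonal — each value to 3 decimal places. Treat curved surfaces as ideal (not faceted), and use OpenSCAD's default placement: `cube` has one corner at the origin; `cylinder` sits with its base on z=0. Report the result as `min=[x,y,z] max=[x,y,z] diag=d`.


A = translate([-0.9, 12, 11.4]) cube([11.1, 17.1, 8.4]) → bbox [-0.9,12,11.4] .. [10.2,29.1,19.8]
B = cylinder(h=3.6, r=9.1) → bbox [-9.1,-9.1,0] .. [9.1,9.1,3.6]
lo = A.lo+B.lo = [-0.9-9.1, 12-9.1, 11.4+0] = [-10.000,2.900,11.400]
hi = A.hi+B.hi = [10.2+9.1, 29.1+9.1, 19.8+3.6] = [19.300,38.200,23.400]
diag = √(29.3²+35.3²+12²) = √2248.58 = 47.419

min=[-10.000,2.900,11.400] max=[19.300,38.200,23.400] diag=47.419


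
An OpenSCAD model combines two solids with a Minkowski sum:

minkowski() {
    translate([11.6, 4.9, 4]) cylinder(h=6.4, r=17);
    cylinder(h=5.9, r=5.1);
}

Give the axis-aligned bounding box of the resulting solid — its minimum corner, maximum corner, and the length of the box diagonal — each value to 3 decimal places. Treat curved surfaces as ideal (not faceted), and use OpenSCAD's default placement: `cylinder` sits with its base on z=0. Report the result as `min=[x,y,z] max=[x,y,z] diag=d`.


A = translate([11.6, 4.9, 4]) cylinder(h=6.4, r=17) → bbox [-5.4,-12.1,4] .. [28.6,21.9,10.4]
B = cylinder(h=5.9, r=5.1) → bbox [-5.1,-5.1,0] .. [5.1,5.1,5.9]
lo = A.lo+B.lo = [-5.4-5.1, -12.1-5.1, 4+0] = [-10.500,-17.200,4.000]
hi = A.hi+B.hi = [28.6+5.1, 21.9+5.1, 10.4+5.9] = [33.700,27.000,16.300]
diag = √(44.2²+44.2²+12.3²) = √4058.57 = 63.707

min=[-10.500,-17.200,4.000] max=[33.700,27.000,16.300] diag=63.707


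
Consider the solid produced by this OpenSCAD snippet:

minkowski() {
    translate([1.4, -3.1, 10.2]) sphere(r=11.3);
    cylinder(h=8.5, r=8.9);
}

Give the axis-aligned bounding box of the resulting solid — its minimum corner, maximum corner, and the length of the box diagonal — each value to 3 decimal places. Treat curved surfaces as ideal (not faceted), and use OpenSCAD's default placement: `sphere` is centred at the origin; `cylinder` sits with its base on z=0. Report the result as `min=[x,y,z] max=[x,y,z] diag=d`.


A = translate([1.4, -3.1, 10.2]) sphere(r=11.3) → bbox [-9.9,-14.4,-1.1] .. [12.7,8.2,21.5]
B = cylinder(h=8.5, r=8.9) → bbox [-8.9,-8.9,0] .. [8.9,8.9,8.5]
lo = A.lo+B.lo = [-9.9-8.9, -14.4-8.9, -1.1+0] = [-18.800,-23.300,-1.100]
hi = A.hi+B.hi = [12.7+8.9, 8.2+8.9, 21.5+8.5] = [21.600,17.100,30.000]
diag = √(40.4²+40.4²+31.1²) = √4231.53 = 65.050

min=[-18.800,-23.300,-1.100] max=[21.600,17.100,30.000] diag=65.050


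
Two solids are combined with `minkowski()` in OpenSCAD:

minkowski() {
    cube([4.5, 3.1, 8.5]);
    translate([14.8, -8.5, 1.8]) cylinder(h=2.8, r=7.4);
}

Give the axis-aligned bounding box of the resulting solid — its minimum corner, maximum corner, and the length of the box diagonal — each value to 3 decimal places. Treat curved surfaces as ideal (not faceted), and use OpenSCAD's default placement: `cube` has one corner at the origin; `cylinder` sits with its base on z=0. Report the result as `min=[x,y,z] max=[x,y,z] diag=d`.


A = translate([14.8, -8.5, 1.8]) cylinder(h=2.8, r=7.4) → bbox [7.4,-15.9,1.8] .. [22.2,-1.1,4.6]
B = cube([4.5, 3.1, 8.5]) → bbox [0,0,0] .. [4.5,3.1,8.5]
lo = A.lo+B.lo = [7.4+0, -15.9+0, 1.8+0] = [7.400,-15.900,1.800]
hi = A.hi+B.hi = [22.2+4.5, -1.1+3.1, 4.6+8.5] = [26.700,2.000,13.100]
diag = √(19.3²+17.9²+11.3²) = √820.59 = 28.646

min=[7.400,-15.900,1.800] max=[26.700,2.000,13.100] diag=28.646


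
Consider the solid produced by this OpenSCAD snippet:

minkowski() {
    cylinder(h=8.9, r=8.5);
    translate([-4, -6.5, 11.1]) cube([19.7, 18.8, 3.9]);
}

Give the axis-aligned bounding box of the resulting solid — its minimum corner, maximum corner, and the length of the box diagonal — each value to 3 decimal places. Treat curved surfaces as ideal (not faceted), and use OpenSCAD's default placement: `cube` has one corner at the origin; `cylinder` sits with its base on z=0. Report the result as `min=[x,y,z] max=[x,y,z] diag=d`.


min=[-12.500,-15.000,11.100] max=[24.200,20.800,23.900] diag=52.843

A = translate([-4, -6.5, 11.1]) cube([19.7, 18.8, 3.9]) → bbox [-4,-6.5,11.1] .. [15.7,12.3,15]
B = cylinder(h=8.9, r=8.5) → bbox [-8.5,-8.5,0] .. [8.5,8.5,8.9]
lo = A.lo+B.lo = [-4-8.5, -6.5-8.5, 11.1+0] = [-12.500,-15.000,11.100]
hi = A.hi+B.hi = [15.7+8.5, 12.3+8.5, 15+8.9] = [24.200,20.800,23.900]
diag = √(36.7²+35.8²+12.8²) = √2792.37 = 52.843


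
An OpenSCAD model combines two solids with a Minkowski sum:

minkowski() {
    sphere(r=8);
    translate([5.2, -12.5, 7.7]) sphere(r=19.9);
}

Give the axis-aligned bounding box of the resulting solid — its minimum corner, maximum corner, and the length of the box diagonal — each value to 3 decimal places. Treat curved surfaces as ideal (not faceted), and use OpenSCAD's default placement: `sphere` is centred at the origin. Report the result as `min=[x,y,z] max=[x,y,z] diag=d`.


A = translate([5.2, -12.5, 7.7]) sphere(r=19.9) → bbox [-14.7,-32.4,-12.2] .. [25.1,7.4,27.6]
B = sphere(r=8) → bbox [-8,-8,-8] .. [8,8,8]
lo = A.lo+B.lo = [-14.7-8, -32.4-8, -12.2-8] = [-22.700,-40.400,-20.200]
hi = A.hi+B.hi = [25.1+8, 7.4+8, 27.6+8] = [33.100,15.400,35.600]
diag = √(55.8²+55.8²+55.8²) = √9340.92 = 96.648

min=[-22.700,-40.400,-20.200] max=[33.100,15.400,35.600] diag=96.648


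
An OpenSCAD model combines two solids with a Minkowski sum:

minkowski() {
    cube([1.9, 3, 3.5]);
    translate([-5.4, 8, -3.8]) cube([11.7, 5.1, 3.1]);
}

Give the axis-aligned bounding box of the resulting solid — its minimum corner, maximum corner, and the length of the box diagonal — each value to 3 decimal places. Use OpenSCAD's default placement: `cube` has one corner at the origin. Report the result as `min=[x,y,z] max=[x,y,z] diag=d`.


min=[-5.400,8.000,-3.800] max=[8.200,16.100,2.800] diag=17.150

A = translate([-5.4, 8, -3.8]) cube([11.7, 5.1, 3.1]) → bbox [-5.4,8,-3.8] .. [6.3,13.1,-0.7]
B = cube([1.9, 3, 3.5]) → bbox [0,0,0] .. [1.9,3,3.5]
lo = A.lo+B.lo = [-5.4+0, 8+0, -3.8+0] = [-5.400,8.000,-3.800]
hi = A.hi+B.hi = [6.3+1.9, 13.1+3, -0.7+3.5] = [8.200,16.100,2.800]
diag = √(13.6²+8.1²+6.6²) = √294.13 = 17.150


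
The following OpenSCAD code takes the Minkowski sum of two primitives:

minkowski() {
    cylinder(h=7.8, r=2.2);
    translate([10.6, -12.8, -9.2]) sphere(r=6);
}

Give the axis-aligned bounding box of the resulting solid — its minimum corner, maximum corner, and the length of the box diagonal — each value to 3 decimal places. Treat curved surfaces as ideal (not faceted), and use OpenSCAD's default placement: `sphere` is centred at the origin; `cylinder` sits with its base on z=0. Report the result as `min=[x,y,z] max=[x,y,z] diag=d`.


A = translate([10.6, -12.8, -9.2]) sphere(r=6) → bbox [4.6,-18.8,-15.2] .. [16.6,-6.8,-3.2]
B = cylinder(h=7.8, r=2.2) → bbox [-2.2,-2.2,0] .. [2.2,2.2,7.8]
lo = A.lo+B.lo = [4.6-2.2, -18.8-2.2, -15.2+0] = [2.400,-21.000,-15.200]
hi = A.hi+B.hi = [16.6+2.2, -6.8+2.2, -3.2+7.8] = [18.800,-4.600,4.600]
diag = √(16.4²+16.4²+19.8²) = √929.96 = 30.495

min=[2.400,-21.000,-15.200] max=[18.800,-4.600,4.600] diag=30.495


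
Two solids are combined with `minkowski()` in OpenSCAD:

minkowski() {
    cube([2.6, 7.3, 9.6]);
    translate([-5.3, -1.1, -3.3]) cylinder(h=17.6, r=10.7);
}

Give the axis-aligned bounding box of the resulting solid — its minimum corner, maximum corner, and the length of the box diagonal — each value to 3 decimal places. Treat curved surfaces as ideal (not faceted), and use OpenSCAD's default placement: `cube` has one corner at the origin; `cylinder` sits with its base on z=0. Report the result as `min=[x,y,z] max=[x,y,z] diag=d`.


min=[-16.000,-11.800,-3.300] max=[8.000,16.900,23.900] diag=46.255

A = translate([-5.3, -1.1, -3.3]) cylinder(h=17.6, r=10.7) → bbox [-16,-11.8,-3.3] .. [5.4,9.6,14.3]
B = cube([2.6, 7.3, 9.6]) → bbox [0,0,0] .. [2.6,7.3,9.6]
lo = A.lo+B.lo = [-16+0, -11.8+0, -3.3+0] = [-16.000,-11.800,-3.300]
hi = A.hi+B.hi = [5.4+2.6, 9.6+7.3, 14.3+9.6] = [8.000,16.900,23.900]
diag = √(24²+28.7²+27.2²) = √2139.53 = 46.255
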